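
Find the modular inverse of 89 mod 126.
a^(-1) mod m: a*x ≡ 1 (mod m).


Use the extended Euclidean algorithm on (126, 89); each row r = 126*s + 89*t:
r=126, s=1, t=0
r=89, s=0, t=1
q=1: r=37, s=1, t=-1   [126*(1) + 89*(-1) = 37]
q=2: r=15, s=-2, t=3   [126*(-2) + 89*(3) = 15]
q=2: r=7, s=5, t=-7   [126*(5) + 89*(-7) = 7]
q=2: r=1, s=-12, t=17   [126*(-12) + 89*(17) = 1]
q=7: r=0, s=89, t=-126   [126*(89) + 89*(-126) = 0]
GCD = 1 with t = 17, so 89*(17) ≡ 1 (mod 126)
Inverse = 17 mod 126 = 17
Check: 89 * 17 = 1513 ≡ 1 (mod 126)

89^(-1) ≡ 17 (mod 126)


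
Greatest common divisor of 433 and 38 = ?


433 = 11 * 38 + 15
38 = 2 * 15 + 8
15 = 1 * 8 + 7
8 = 1 * 7 + 1
7 = 7 * 1 + 0
GCD = 1


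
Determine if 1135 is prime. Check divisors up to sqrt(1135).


1135 / 5 = 227 (exact division)
1135 is NOT prime.

No, 1135 is not prime


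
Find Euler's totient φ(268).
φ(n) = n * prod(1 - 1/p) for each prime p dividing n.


268 = 2^2 × 67
Prime factors: 2, 67
φ(268) = 268 × (1-1/2) × (1-1/67)
= 268 × 1/2 × 66/67 = 132

φ(268) = 132


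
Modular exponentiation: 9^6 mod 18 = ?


9^1 mod 18 = 9
9^2 mod 18 = 9
9^3 mod 18 = 9
9^4 mod 18 = 9
9^5 mod 18 = 9
9^6 mod 18 = 9


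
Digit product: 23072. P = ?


2 × 3 × 0 × 7 × 2 = 0


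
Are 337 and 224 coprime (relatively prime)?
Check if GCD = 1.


Euclidean algorithm:
337 = 1 * 224 + 113
224 = 1 * 113 + 111
113 = 1 * 111 + 2
111 = 55 * 2 + 1
2 = 2 * 1 + 0
GCD(337, 224) = 1

Yes, coprime (GCD = 1)


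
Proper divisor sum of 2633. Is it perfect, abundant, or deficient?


Proper divisors: 1
Sum = 1 = 1
1 < 2633 → deficient

s(2633) = 1 (deficient)


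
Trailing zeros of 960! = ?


floor(960/5) = 192
floor(960/25) = 38
floor(960/125) = 7
floor(960/625) = 1
Total = 238

238 trailing zeros


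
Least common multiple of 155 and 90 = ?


GCD(155, 90) = 5
LCM = 155*90/5 = 13950/5 = 2790

LCM = 2790


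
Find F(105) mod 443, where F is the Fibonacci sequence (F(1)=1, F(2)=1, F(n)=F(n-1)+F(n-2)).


F(k) mod 443 for k=1..105:
1, 1, 2, 3, 5, 8, 13, 21, 34, 55, 89, 144, 233, 377, 167, 101, 268, 369, 194, 120, 314, 434, 305, 296, 158, 11, 169, 180, 349, 86, 435, 78, 70, 148, 218, 366, 141, 64, 205, 269, 31, 300, 331, 188, 76, 264, 340, 161, 58, 219, 277, 53, 330, 383, 270, 210, 37, 247, 284, 88, 372, 17, 389, 406, 352, 315, 224, 96, 320, 416, 293, 266, 116, 382, 55, 437, 49, 43, 92, 135, 227, 362, 146, 65, 211, 276, 44, 320, 364, 241, 162, 403, 122, 82, 204, 286, 47, 333, 380, 270, 207, 34, 241, 275, 73
F(105) mod 443 = 73


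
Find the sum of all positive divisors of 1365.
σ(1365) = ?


Divisors of 1365: 1, 3, 5, 7, 13, 15, 21, 35, 39, 65, 91, 105, 195, 273, 455, 1365
Sum = 1 + 3 + 5 + 7 + 13 + 15 + 21 + 35 + 39 + 65 + 91 + 105 + 195 + 273 + 455 + 1365 = 2688

σ(1365) = 2688


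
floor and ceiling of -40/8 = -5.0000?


-40/8 = -5.0000
floor = -5
ceil = -5

floor = -5, ceil = -5


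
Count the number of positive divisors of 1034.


1034 = 2^1 × 11^1 × 47^1
d(1034) = (1+1) × (1+1) × (1+1) = 8

8 divisors


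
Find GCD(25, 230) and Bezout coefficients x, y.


Tabular extended Euclidean (each row: r = 25*s + 230*t):
r=25, s=1, t=0
r=230, s=0, t=1
q=0: r=25, s=1, t=0   [25*(1) + 230*(0) = 25]
q=9: r=5, s=-9, t=1   [25*(-9) + 230*(1) = 5]
q=5: r=0, s=46, t=-5   [25*(46) + 230*(-5) = 0]
GCD = 5; from the row with r=5: x=-9, y=1
Check: 25*(-9) + 230*(1) = -225 + 230 = 5

GCD = 5, x = -9, y = 1


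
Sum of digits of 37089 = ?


3 + 7 + 0 + 8 + 9 = 27


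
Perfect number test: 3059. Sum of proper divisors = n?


Proper divisors of 3059: 1, 7, 19, 23, 133, 161, 437
Sum = 1 + 7 + 19 + 23 + 133 + 161 + 437 = 781

No, 3059 is not perfect (781 ≠ 3059)


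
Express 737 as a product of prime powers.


737 / 11 = 67
67 / 67 = 1
737 = 11 × 67


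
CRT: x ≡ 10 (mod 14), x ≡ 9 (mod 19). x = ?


M = 14*19 = 266
M1 = M/14 = 19, M2 = M/19 = 14
M1^(-1) mod 14 = 3, M2^(-1) mod 19 = 15
x = 10*19*3 + 9*14*15 = 2460
2460 mod 266 = 66
Check: 66 mod 14 = 10 ✓, 66 mod 19 = 9 ✓

x ≡ 66 (mod 266)


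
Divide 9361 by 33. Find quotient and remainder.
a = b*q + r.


9361 = 33 * 283 + 22
Check: 9339 + 22 = 9361

q = 283, r = 22


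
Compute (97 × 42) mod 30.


97 × 42 = 4074
4074 mod 30 = 24


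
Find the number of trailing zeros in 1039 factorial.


floor(1039/5) = 207
floor(1039/25) = 41
floor(1039/125) = 8
floor(1039/625) = 1
Total = 257

257 trailing zeros


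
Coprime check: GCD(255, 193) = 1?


Euclidean algorithm:
255 = 1 * 193 + 62
193 = 3 * 62 + 7
62 = 8 * 7 + 6
7 = 1 * 6 + 1
6 = 6 * 1 + 0
GCD(255, 193) = 1

Yes, coprime (GCD = 1)


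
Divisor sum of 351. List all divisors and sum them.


Divisors of 351: 1, 3, 9, 13, 27, 39, 117, 351
Sum = 1 + 3 + 9 + 13 + 27 + 39 + 117 + 351 = 560

σ(351) = 560


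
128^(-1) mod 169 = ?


Use the extended Euclidean algorithm on (169, 128); each row r = 169*s + 128*t:
r=169, s=1, t=0
r=128, s=0, t=1
q=1: r=41, s=1, t=-1   [169*(1) + 128*(-1) = 41]
q=3: r=5, s=-3, t=4   [169*(-3) + 128*(4) = 5]
q=8: r=1, s=25, t=-33   [169*(25) + 128*(-33) = 1]
q=5: r=0, s=-128, t=169   [169*(-128) + 128*(169) = 0]
GCD = 1 with t = -33, so 128*(-33) ≡ 1 (mod 169)
Inverse = -33 mod 169 = 136
Check: 128 * 136 = 17408 ≡ 1 (mod 169)

128^(-1) ≡ 136 (mod 169)


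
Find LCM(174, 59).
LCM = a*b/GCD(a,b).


GCD(174, 59) = 1
LCM = 174*59/1 = 10266/1 = 10266

LCM = 10266


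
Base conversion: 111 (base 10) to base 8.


111 (base 10) = 111 (decimal)
111 (decimal) = 157 (base 8)


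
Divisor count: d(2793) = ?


2793 = 3^1 × 7^2 × 19^1
d(2793) = (1+1) × (2+1) × (1+1) = 12

12 divisors


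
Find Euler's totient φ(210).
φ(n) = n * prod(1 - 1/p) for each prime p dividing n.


210 = 2 × 3 × 5 × 7
Prime factors: 2, 3, 5, 7
φ(210) = 210 × (1-1/2) × (1-1/3) × (1-1/5) × (1-1/7)
= 210 × 1/2 × 2/3 × 4/5 × 6/7 = 48

φ(210) = 48


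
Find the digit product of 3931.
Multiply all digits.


3 × 9 × 3 × 1 = 81


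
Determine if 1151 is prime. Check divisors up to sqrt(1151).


Check divisors up to sqrt(1151) = 33.9264
No divisors found.
1151 is prime.

Yes, 1151 is prime


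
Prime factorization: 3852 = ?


3852 / 2 = 1926
1926 / 2 = 963
963 / 3 = 321
321 / 3 = 107
107 / 107 = 1
3852 = 2^2 × 3^2 × 107


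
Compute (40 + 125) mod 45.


40 + 125 = 165
165 mod 45 = 30


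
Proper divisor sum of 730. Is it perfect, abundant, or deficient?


Proper divisors: 1, 2, 5, 10, 73, 146, 365
Sum = 1 + 2 + 5 + 10 + 73 + 146 + 365 = 602
602 < 730 → deficient

s(730) = 602 (deficient)


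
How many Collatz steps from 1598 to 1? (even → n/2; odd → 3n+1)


1598 → 799 → 2398 → 1199 → 3598 → 1799 → 5398 → 2699 → 8098 → 4049 → 12148 → 6074 → 3037 → 9112 → 4556 → 2278 → 1139 → 3418 → 1709 → 5128 → 2564 → 1282 → 641 → 1924 → 962 → 481 → 1444 → 722 → 361 → 1084 → 542 → 271 → 814 → 407 → 1222 → 611 → 1834 → 917 → 2752 → 1376 → 688 → 344 → 172 → 86 → 43 → 130 → 65 → 196 → 98 → 49 → 148 → 74 → 37 → 112 → 56 → 28 → 14 → 7 → 22 → 11 → 34 → 17 → 52 → 26 → 13 → 40 → 20 → 10 → 5 → 16 → 8 → 4 → 2 → 1
Total steps = 73

73 steps


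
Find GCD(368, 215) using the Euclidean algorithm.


368 = 1 * 215 + 153
215 = 1 * 153 + 62
153 = 2 * 62 + 29
62 = 2 * 29 + 4
29 = 7 * 4 + 1
4 = 4 * 1 + 0
GCD = 1


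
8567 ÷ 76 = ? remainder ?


8567 = 76 * 112 + 55
Check: 8512 + 55 = 8567

q = 112, r = 55


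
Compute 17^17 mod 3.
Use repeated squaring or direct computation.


17^1 mod 3 = 2
17^2 mod 3 = 1
17^3 mod 3 = 2
17^4 mod 3 = 1
17^5 mod 3 = 2
17^6 mod 3 = 1
17^7 mod 3 = 2
17^8 mod 3 = 1
17^9 mod 3 = 2
17^10 mod 3 = 1
17^11 mod 3 = 2
17^12 mod 3 = 1
17^13 mod 3 = 2
17^14 mod 3 = 1
17^15 mod 3 = 2
17^16 mod 3 = 1
17^17 mod 3 = 2


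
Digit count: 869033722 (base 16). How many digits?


869033722 in base 16 = 33CC66FA
Number of digits = 8

8 digits (base 16)


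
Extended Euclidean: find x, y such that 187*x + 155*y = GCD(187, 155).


Tabular extended Euclidean (each row: r = 187*s + 155*t):
r=187, s=1, t=0
r=155, s=0, t=1
q=1: r=32, s=1, t=-1   [187*(1) + 155*(-1) = 32]
q=4: r=27, s=-4, t=5   [187*(-4) + 155*(5) = 27]
q=1: r=5, s=5, t=-6   [187*(5) + 155*(-6) = 5]
q=5: r=2, s=-29, t=35   [187*(-29) + 155*(35) = 2]
q=2: r=1, s=63, t=-76   [187*(63) + 155*(-76) = 1]
q=2: r=0, s=-155, t=187   [187*(-155) + 155*(187) = 0]
GCD = 1; from the row with r=1: x=63, y=-76
Check: 187*(63) + 155*(-76) = 11781 - 11780 = 1

GCD = 1, x = 63, y = -76


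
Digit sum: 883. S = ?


8 + 8 + 3 = 19


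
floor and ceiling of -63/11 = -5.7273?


-63/11 = -5.7273
floor = -6
ceil = -5

floor = -6, ceil = -5


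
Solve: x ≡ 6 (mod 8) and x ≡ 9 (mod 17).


M = 8*17 = 136
M1 = M/8 = 17, M2 = M/17 = 8
M1^(-1) mod 8 = 1, M2^(-1) mod 17 = 15
x = 6*17*1 + 9*8*15 = 1182
1182 mod 136 = 94
Check: 94 mod 8 = 6 ✓, 94 mod 17 = 9 ✓

x ≡ 94 (mod 136)


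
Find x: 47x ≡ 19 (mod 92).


GCD(47, 92) = 1, unique solution
a^(-1) mod 92 = 47
x = 47 * 19 mod 92 = 65

x ≡ 65 (mod 92)


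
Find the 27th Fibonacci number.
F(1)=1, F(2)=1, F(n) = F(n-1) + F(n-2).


Sequence: 1, 1, 2, 3, 5, 8, 13, 21, 34, 55, 89, 144, 233, 377, 610, 987, 1597, 2584, 4181, 6765, 10946, 17711, 28657, 46368, 75025, 121393, 196418
F(27) = 196418


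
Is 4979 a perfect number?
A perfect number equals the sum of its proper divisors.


Proper divisors of 4979: 1, 13, 383
Sum = 1 + 13 + 383 = 397

No, 4979 is not perfect (397 ≠ 4979)


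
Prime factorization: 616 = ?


616 / 2 = 308
308 / 2 = 154
154 / 2 = 77
77 / 7 = 11
11 / 11 = 1
616 = 2^3 × 7 × 11


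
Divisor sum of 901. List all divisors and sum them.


Divisors of 901: 1, 17, 53, 901
Sum = 1 + 17 + 53 + 901 = 972

σ(901) = 972


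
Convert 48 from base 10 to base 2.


48 (base 10) = 48 (decimal)
48 (decimal) = 110000 (base 2)


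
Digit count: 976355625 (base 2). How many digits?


976355625 in base 2 = 111010001100100000000100101001
Number of digits = 30

30 digits (base 2)


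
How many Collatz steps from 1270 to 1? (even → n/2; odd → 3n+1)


1270 → 635 → 1906 → 953 → 2860 → 1430 → 715 → 2146 → 1073 → 3220 → 1610 → 805 → 2416 → 1208 → 604 → 302 → 151 → 454 → 227 → 682 → 341 → 1024 → 512 → 256 → 128 → 64 → 32 → 16 → 8 → 4 → 2 → 1
Total steps = 31

31 steps


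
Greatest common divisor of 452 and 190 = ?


452 = 2 * 190 + 72
190 = 2 * 72 + 46
72 = 1 * 46 + 26
46 = 1 * 26 + 20
26 = 1 * 20 + 6
20 = 3 * 6 + 2
6 = 3 * 2 + 0
GCD = 2


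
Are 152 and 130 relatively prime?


Euclidean algorithm:
152 = 1 * 130 + 22
130 = 5 * 22 + 20
22 = 1 * 20 + 2
20 = 10 * 2 + 0
GCD(152, 130) = 2

No, not coprime (GCD = 2)


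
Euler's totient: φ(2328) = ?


2328 = 2^3 × 3 × 97
Prime factors: 2, 3, 97
φ(2328) = 2328 × (1-1/2) × (1-1/3) × (1-1/97)
= 2328 × 1/2 × 2/3 × 96/97 = 768

φ(2328) = 768


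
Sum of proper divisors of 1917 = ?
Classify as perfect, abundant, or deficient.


Proper divisors: 1, 3, 9, 27, 71, 213, 639
Sum = 1 + 3 + 9 + 27 + 71 + 213 + 639 = 963
963 < 1917 → deficient

s(1917) = 963 (deficient)


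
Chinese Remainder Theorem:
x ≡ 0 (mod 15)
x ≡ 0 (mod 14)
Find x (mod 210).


M = 15*14 = 210
M1 = M/15 = 14, M2 = M/14 = 15
M1^(-1) mod 15 = 14, M2^(-1) mod 14 = 1
x = 0*14*14 + 0*15*1 = 0
0 mod 210 = 0
Check: 0 mod 15 = 0 ✓, 0 mod 14 = 0 ✓

x ≡ 0 (mod 210)


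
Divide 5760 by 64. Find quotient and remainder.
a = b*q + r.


5760 = 64 * 90 + 0
Check: 5760 + 0 = 5760

q = 90, r = 0


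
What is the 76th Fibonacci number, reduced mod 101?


F(k) mod 101 for k=1..76:
1, 1, 2, 3, 5, 8, 13, 21, 34, 55, 89, 43, 31, 74, 4, 78, 82, 59, 40, 99, 38, 36, 74, 9, 83, 92, 74, 65, 38, 2, 40, 42, 82, 23, 4, 27, 31, 58, 89, 46, 34, 80, 13, 93, 5, 98, 2, 100, 1, 0, 1, 1, 2, 3, 5, 8, 13, 21, 34, 55, 89, 43, 31, 74, 4, 78, 82, 59, 40, 99, 38, 36, 74, 9, 83, 92
F(76) mod 101 = 92


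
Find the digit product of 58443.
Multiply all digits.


5 × 8 × 4 × 4 × 3 = 1920


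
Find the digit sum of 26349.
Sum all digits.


2 + 6 + 3 + 4 + 9 = 24


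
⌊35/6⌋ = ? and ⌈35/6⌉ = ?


35/6 = 5.8333
floor = 5
ceil = 6

floor = 5, ceil = 6


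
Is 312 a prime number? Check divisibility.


312 / 2 = 156 (exact division)
312 is NOT prime.

No, 312 is not prime


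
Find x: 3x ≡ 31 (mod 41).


GCD(3, 41) = 1, unique solution
a^(-1) mod 41 = 14
x = 14 * 31 mod 41 = 24

x ≡ 24 (mod 41)


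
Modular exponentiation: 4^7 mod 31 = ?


4^1 mod 31 = 4
4^2 mod 31 = 16
4^3 mod 31 = 2
4^4 mod 31 = 8
4^5 mod 31 = 1
4^6 mod 31 = 4
4^7 mod 31 = 16


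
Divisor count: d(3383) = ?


3383 = 17^1 × 199^1
d(3383) = (1+1) × (1+1) = 4

4 divisors


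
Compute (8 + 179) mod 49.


8 + 179 = 187
187 mod 49 = 40


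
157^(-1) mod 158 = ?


Use the extended Euclidean algorithm on (158, 157); each row r = 158*s + 157*t:
r=158, s=1, t=0
r=157, s=0, t=1
q=1: r=1, s=1, t=-1   [158*(1) + 157*(-1) = 1]
q=157: r=0, s=-157, t=158   [158*(-157) + 157*(158) = 0]
GCD = 1 with t = -1, so 157*(-1) ≡ 1 (mod 158)
Inverse = -1 mod 158 = 157
Check: 157 * 157 = 24649 ≡ 1 (mod 158)

157^(-1) ≡ 157 (mod 158)


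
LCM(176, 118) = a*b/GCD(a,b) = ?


GCD(176, 118) = 2
LCM = 176*118/2 = 20768/2 = 10384

LCM = 10384


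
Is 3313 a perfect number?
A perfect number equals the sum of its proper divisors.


Proper divisors of 3313: 1
Sum = 1 = 1

No, 3313 is not perfect (1 ≠ 3313)


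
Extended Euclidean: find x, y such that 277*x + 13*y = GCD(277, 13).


Tabular extended Euclidean (each row: r = 277*s + 13*t):
r=277, s=1, t=0
r=13, s=0, t=1
q=21: r=4, s=1, t=-21   [277*(1) + 13*(-21) = 4]
q=3: r=1, s=-3, t=64   [277*(-3) + 13*(64) = 1]
q=4: r=0, s=13, t=-277   [277*(13) + 13*(-277) = 0]
GCD = 1; from the row with r=1: x=-3, y=64
Check: 277*(-3) + 13*(64) = -831 + 832 = 1

GCD = 1, x = -3, y = 64


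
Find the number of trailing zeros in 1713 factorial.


floor(1713/5) = 342
floor(1713/25) = 68
floor(1713/125) = 13
floor(1713/625) = 2
Total = 425

425 trailing zeros


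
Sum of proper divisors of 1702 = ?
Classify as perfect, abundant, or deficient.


Proper divisors: 1, 2, 23, 37, 46, 74, 851
Sum = 1 + 2 + 23 + 37 + 46 + 74 + 851 = 1034
1034 < 1702 → deficient

s(1702) = 1034 (deficient)


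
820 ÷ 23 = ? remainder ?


820 = 23 * 35 + 15
Check: 805 + 15 = 820

q = 35, r = 15


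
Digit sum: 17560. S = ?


1 + 7 + 5 + 6 + 0 = 19


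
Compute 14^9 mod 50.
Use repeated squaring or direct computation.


14^1 mod 50 = 14
14^2 mod 50 = 46
14^3 mod 50 = 44
14^4 mod 50 = 16
14^5 mod 50 = 24
14^6 mod 50 = 36
14^7 mod 50 = 4
14^8 mod 50 = 6
14^9 mod 50 = 34


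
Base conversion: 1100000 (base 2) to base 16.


1100000 (base 2) = 96 (decimal)
96 (decimal) = 60 (base 16)


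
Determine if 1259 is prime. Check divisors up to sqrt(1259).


Check divisors up to sqrt(1259) = 35.4824
No divisors found.
1259 is prime.

Yes, 1259 is prime


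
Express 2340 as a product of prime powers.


2340 / 2 = 1170
1170 / 2 = 585
585 / 3 = 195
195 / 3 = 65
65 / 5 = 13
13 / 13 = 1
2340 = 2^2 × 3^2 × 5 × 13


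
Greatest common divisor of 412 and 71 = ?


412 = 5 * 71 + 57
71 = 1 * 57 + 14
57 = 4 * 14 + 1
14 = 14 * 1 + 0
GCD = 1


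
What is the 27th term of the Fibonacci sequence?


Sequence: 1, 1, 2, 3, 5, 8, 13, 21, 34, 55, 89, 144, 233, 377, 610, 987, 1597, 2584, 4181, 6765, 10946, 17711, 28657, 46368, 75025, 121393, 196418
F(27) = 196418


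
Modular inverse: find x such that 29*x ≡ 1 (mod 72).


Use the extended Euclidean algorithm on (72, 29); each row r = 72*s + 29*t:
r=72, s=1, t=0
r=29, s=0, t=1
q=2: r=14, s=1, t=-2   [72*(1) + 29*(-2) = 14]
q=2: r=1, s=-2, t=5   [72*(-2) + 29*(5) = 1]
q=14: r=0, s=29, t=-72   [72*(29) + 29*(-72) = 0]
GCD = 1 with t = 5, so 29*(5) ≡ 1 (mod 72)
Inverse = 5 mod 72 = 5
Check: 29 * 5 = 145 ≡ 1 (mod 72)

29^(-1) ≡ 5 (mod 72)


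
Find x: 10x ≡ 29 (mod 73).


GCD(10, 73) = 1, unique solution
a^(-1) mod 73 = 22
x = 22 * 29 mod 73 = 54

x ≡ 54 (mod 73)


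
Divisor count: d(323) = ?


323 = 17^1 × 19^1
d(323) = (1+1) × (1+1) = 4

4 divisors


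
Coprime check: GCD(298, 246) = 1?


Euclidean algorithm:
298 = 1 * 246 + 52
246 = 4 * 52 + 38
52 = 1 * 38 + 14
38 = 2 * 14 + 10
14 = 1 * 10 + 4
10 = 2 * 4 + 2
4 = 2 * 2 + 0
GCD(298, 246) = 2

No, not coprime (GCD = 2)


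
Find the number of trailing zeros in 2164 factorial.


floor(2164/5) = 432
floor(2164/25) = 86
floor(2164/125) = 17
floor(2164/625) = 3
Total = 538

538 trailing zeros


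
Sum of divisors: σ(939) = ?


Divisors of 939: 1, 3, 313, 939
Sum = 1 + 3 + 313 + 939 = 1256

σ(939) = 1256


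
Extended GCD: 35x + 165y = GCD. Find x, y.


Tabular extended Euclidean (each row: r = 35*s + 165*t):
r=35, s=1, t=0
r=165, s=0, t=1
q=0: r=35, s=1, t=0   [35*(1) + 165*(0) = 35]
q=4: r=25, s=-4, t=1   [35*(-4) + 165*(1) = 25]
q=1: r=10, s=5, t=-1   [35*(5) + 165*(-1) = 10]
q=2: r=5, s=-14, t=3   [35*(-14) + 165*(3) = 5]
q=2: r=0, s=33, t=-7   [35*(33) + 165*(-7) = 0]
GCD = 5; from the row with r=5: x=-14, y=3
Check: 35*(-14) + 165*(3) = -490 + 495 = 5

GCD = 5, x = -14, y = 3


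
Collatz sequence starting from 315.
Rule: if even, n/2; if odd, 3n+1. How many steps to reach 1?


315 → 946 → 473 → 1420 → 710 → 355 → 1066 → 533 → 1600 → 800 → 400 → 200 → 100 → 50 → 25 → 76 → 38 → 19 → 58 → 29 → 88 → 44 → 22 → 11 → 34 → 17 → 52 → 26 → 13 → 40 → 20 → 10 → 5 → 16 → 8 → 4 → 2 → 1
Total steps = 37

37 steps


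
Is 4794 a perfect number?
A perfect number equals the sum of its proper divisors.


Proper divisors of 4794: 1, 2, 3, 6, 17, 34, 47, 51, 94, 102, 141, 282, 799, 1598, 2397
Sum = 1 + 2 + 3 + 6 + 17 + 34 + 47 + 51 + 94 + 102 + 141 + 282 + 799 + 1598 + 2397 = 5574

No, 4794 is not perfect (5574 ≠ 4794)


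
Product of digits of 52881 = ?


5 × 2 × 8 × 8 × 1 = 640


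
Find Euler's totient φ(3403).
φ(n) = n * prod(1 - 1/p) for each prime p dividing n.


3403 = 41 × 83
Prime factors: 41, 83
φ(3403) = 3403 × (1-1/41) × (1-1/83)
= 3403 × 40/41 × 82/83 = 3280

φ(3403) = 3280


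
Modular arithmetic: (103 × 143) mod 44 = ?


103 × 143 = 14729
14729 mod 44 = 33


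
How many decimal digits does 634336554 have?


634336554 has 9 digits in base 10
floor(log10(634336554)) + 1 = floor(8.8023) + 1 = 9

9 digits (base 10)


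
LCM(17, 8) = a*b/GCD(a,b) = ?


GCD(17, 8) = 1
LCM = 17*8/1 = 136/1 = 136

LCM = 136


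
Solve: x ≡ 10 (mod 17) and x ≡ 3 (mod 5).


M = 17*5 = 85
M1 = M/17 = 5, M2 = M/5 = 17
M1^(-1) mod 17 = 7, M2^(-1) mod 5 = 3
x = 10*5*7 + 3*17*3 = 503
503 mod 85 = 78
Check: 78 mod 17 = 10 ✓, 78 mod 5 = 3 ✓

x ≡ 78 (mod 85)


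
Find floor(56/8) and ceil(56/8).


56/8 = 7.0000
floor = 7
ceil = 7

floor = 7, ceil = 7


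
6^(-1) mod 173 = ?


Use the extended Euclidean algorithm on (173, 6); each row r = 173*s + 6*t:
r=173, s=1, t=0
r=6, s=0, t=1
q=28: r=5, s=1, t=-28   [173*(1) + 6*(-28) = 5]
q=1: r=1, s=-1, t=29   [173*(-1) + 6*(29) = 1]
q=5: r=0, s=6, t=-173   [173*(6) + 6*(-173) = 0]
GCD = 1 with t = 29, so 6*(29) ≡ 1 (mod 173)
Inverse = 29 mod 173 = 29
Check: 6 * 29 = 174 ≡ 1 (mod 173)

6^(-1) ≡ 29 (mod 173)


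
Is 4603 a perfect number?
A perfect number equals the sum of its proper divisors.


Proper divisors of 4603: 1
Sum = 1 = 1

No, 4603 is not perfect (1 ≠ 4603)


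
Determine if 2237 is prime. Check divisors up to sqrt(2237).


Check divisors up to sqrt(2237) = 47.2969
No divisors found.
2237 is prime.

Yes, 2237 is prime


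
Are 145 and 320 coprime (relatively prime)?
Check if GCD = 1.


Euclidean algorithm:
320 = 2 * 145 + 30
145 = 4 * 30 + 25
30 = 1 * 25 + 5
25 = 5 * 5 + 0
GCD(145, 320) = 5

No, not coprime (GCD = 5)


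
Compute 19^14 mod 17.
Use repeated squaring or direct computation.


19^1 mod 17 = 2
19^2 mod 17 = 4
19^3 mod 17 = 8
19^4 mod 17 = 16
19^5 mod 17 = 15
19^6 mod 17 = 13
19^7 mod 17 = 9
19^8 mod 17 = 1
19^9 mod 17 = 2
19^10 mod 17 = 4
19^11 mod 17 = 8
19^12 mod 17 = 16
19^13 mod 17 = 15
19^14 mod 17 = 13


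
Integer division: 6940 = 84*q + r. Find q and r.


6940 = 84 * 82 + 52
Check: 6888 + 52 = 6940

q = 82, r = 52


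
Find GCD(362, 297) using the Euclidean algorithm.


362 = 1 * 297 + 65
297 = 4 * 65 + 37
65 = 1 * 37 + 28
37 = 1 * 28 + 9
28 = 3 * 9 + 1
9 = 9 * 1 + 0
GCD = 1


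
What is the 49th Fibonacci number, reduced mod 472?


F(k) mod 472 for k=1..49:
1, 1, 2, 3, 5, 8, 13, 21, 34, 55, 89, 144, 233, 377, 138, 43, 181, 224, 405, 157, 90, 247, 337, 112, 449, 89, 66, 155, 221, 376, 125, 29, 154, 183, 337, 48, 385, 433, 346, 307, 181, 16, 197, 213, 410, 151, 89, 240, 329
F(49) mod 472 = 329


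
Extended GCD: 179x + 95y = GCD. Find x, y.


Tabular extended Euclidean (each row: r = 179*s + 95*t):
r=179, s=1, t=0
r=95, s=0, t=1
q=1: r=84, s=1, t=-1   [179*(1) + 95*(-1) = 84]
q=1: r=11, s=-1, t=2   [179*(-1) + 95*(2) = 11]
q=7: r=7, s=8, t=-15   [179*(8) + 95*(-15) = 7]
q=1: r=4, s=-9, t=17   [179*(-9) + 95*(17) = 4]
q=1: r=3, s=17, t=-32   [179*(17) + 95*(-32) = 3]
q=1: r=1, s=-26, t=49   [179*(-26) + 95*(49) = 1]
q=3: r=0, s=95, t=-179   [179*(95) + 95*(-179) = 0]
GCD = 1; from the row with r=1: x=-26, y=49
Check: 179*(-26) + 95*(49) = -4654 + 4655 = 1

GCD = 1, x = -26, y = 49


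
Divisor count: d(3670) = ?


3670 = 2^1 × 5^1 × 367^1
d(3670) = (1+1) × (1+1) × (1+1) = 8

8 divisors


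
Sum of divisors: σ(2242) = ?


Divisors of 2242: 1, 2, 19, 38, 59, 118, 1121, 2242
Sum = 1 + 2 + 19 + 38 + 59 + 118 + 1121 + 2242 = 3600

σ(2242) = 3600


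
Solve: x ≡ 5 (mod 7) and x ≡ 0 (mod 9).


M = 7*9 = 63
M1 = M/7 = 9, M2 = M/9 = 7
M1^(-1) mod 7 = 4, M2^(-1) mod 9 = 4
x = 5*9*4 + 0*7*4 = 180
180 mod 63 = 54
Check: 54 mod 7 = 5 ✓, 54 mod 9 = 0 ✓

x ≡ 54 (mod 63)


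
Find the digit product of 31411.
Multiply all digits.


3 × 1 × 4 × 1 × 1 = 12


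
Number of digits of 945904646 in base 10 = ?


945904646 has 9 digits in base 10
floor(log10(945904646)) + 1 = floor(8.9758) + 1 = 9

9 digits (base 10)


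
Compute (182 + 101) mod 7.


182 + 101 = 283
283 mod 7 = 3


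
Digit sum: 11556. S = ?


1 + 1 + 5 + 5 + 6 = 18


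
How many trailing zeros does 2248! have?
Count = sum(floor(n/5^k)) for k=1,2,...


floor(2248/5) = 449
floor(2248/25) = 89
floor(2248/125) = 17
floor(2248/625) = 3
Total = 558

558 trailing zeros


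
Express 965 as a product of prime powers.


965 / 5 = 193
193 / 193 = 1
965 = 5 × 193


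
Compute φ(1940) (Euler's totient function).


1940 = 2^2 × 5 × 97
Prime factors: 2, 5, 97
φ(1940) = 1940 × (1-1/2) × (1-1/5) × (1-1/97)
= 1940 × 1/2 × 4/5 × 96/97 = 768

φ(1940) = 768


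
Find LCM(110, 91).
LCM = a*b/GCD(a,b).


GCD(110, 91) = 1
LCM = 110*91/1 = 10010/1 = 10010

LCM = 10010


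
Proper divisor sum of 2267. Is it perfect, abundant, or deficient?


Proper divisors: 1
Sum = 1 = 1
1 < 2267 → deficient

s(2267) = 1 (deficient)


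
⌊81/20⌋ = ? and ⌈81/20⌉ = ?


81/20 = 4.0500
floor = 4
ceil = 5

floor = 4, ceil = 5


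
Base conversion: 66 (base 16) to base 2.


66 (base 16) = 102 (decimal)
102 (decimal) = 1100110 (base 2)


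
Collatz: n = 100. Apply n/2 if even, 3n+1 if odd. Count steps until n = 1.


100 → 50 → 25 → 76 → 38 → 19 → 58 → 29 → 88 → 44 → 22 → 11 → 34 → 17 → 52 → 26 → 13 → 40 → 20 → 10 → 5 → 16 → 8 → 4 → 2 → 1
Total steps = 25

25 steps


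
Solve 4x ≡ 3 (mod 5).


GCD(4, 5) = 1, unique solution
a^(-1) mod 5 = 4
x = 4 * 3 mod 5 = 2

x ≡ 2 (mod 5)


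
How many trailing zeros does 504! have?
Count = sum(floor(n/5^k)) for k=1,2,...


floor(504/5) = 100
floor(504/25) = 20
floor(504/125) = 4
Total = 124

124 trailing zeros


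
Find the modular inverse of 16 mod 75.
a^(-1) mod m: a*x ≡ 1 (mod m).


Use the extended Euclidean algorithm on (75, 16); each row r = 75*s + 16*t:
r=75, s=1, t=0
r=16, s=0, t=1
q=4: r=11, s=1, t=-4   [75*(1) + 16*(-4) = 11]
q=1: r=5, s=-1, t=5   [75*(-1) + 16*(5) = 5]
q=2: r=1, s=3, t=-14   [75*(3) + 16*(-14) = 1]
q=5: r=0, s=-16, t=75   [75*(-16) + 16*(75) = 0]
GCD = 1 with t = -14, so 16*(-14) ≡ 1 (mod 75)
Inverse = -14 mod 75 = 61
Check: 16 * 61 = 976 ≡ 1 (mod 75)

16^(-1) ≡ 61 (mod 75)


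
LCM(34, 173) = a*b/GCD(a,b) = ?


GCD(34, 173) = 1
LCM = 34*173/1 = 5882/1 = 5882

LCM = 5882


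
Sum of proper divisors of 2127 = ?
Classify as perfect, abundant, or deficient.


Proper divisors: 1, 3, 709
Sum = 1 + 3 + 709 = 713
713 < 2127 → deficient

s(2127) = 713 (deficient)


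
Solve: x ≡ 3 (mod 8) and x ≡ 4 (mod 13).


M = 8*13 = 104
M1 = M/8 = 13, M2 = M/13 = 8
M1^(-1) mod 8 = 5, M2^(-1) mod 13 = 5
x = 3*13*5 + 4*8*5 = 355
355 mod 104 = 43
Check: 43 mod 8 = 3 ✓, 43 mod 13 = 4 ✓

x ≡ 43 (mod 104)


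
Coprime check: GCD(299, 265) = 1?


Euclidean algorithm:
299 = 1 * 265 + 34
265 = 7 * 34 + 27
34 = 1 * 27 + 7
27 = 3 * 7 + 6
7 = 1 * 6 + 1
6 = 6 * 1 + 0
GCD(299, 265) = 1

Yes, coprime (GCD = 1)


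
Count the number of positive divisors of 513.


513 = 3^3 × 19^1
d(513) = (3+1) × (1+1) = 8

8 divisors


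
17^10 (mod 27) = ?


17^1 mod 27 = 17
17^2 mod 27 = 19
17^3 mod 27 = 26
17^4 mod 27 = 10
17^5 mod 27 = 8
17^6 mod 27 = 1
17^7 mod 27 = 17
17^8 mod 27 = 19
17^9 mod 27 = 26
17^10 mod 27 = 10


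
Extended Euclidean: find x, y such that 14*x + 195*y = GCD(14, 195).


Tabular extended Euclidean (each row: r = 14*s + 195*t):
r=14, s=1, t=0
r=195, s=0, t=1
q=0: r=14, s=1, t=0   [14*(1) + 195*(0) = 14]
q=13: r=13, s=-13, t=1   [14*(-13) + 195*(1) = 13]
q=1: r=1, s=14, t=-1   [14*(14) + 195*(-1) = 1]
q=13: r=0, s=-195, t=14   [14*(-195) + 195*(14) = 0]
GCD = 1; from the row with r=1: x=14, y=-1
Check: 14*(14) + 195*(-1) = 196 - 195 = 1

GCD = 1, x = 14, y = -1


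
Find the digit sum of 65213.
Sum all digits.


6 + 5 + 2 + 1 + 3 = 17


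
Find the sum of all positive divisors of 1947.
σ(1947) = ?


Divisors of 1947: 1, 3, 11, 33, 59, 177, 649, 1947
Sum = 1 + 3 + 11 + 33 + 59 + 177 + 649 + 1947 = 2880

σ(1947) = 2880


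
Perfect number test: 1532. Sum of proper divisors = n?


Proper divisors of 1532: 1, 2, 4, 383, 766
Sum = 1 + 2 + 4 + 383 + 766 = 1156

No, 1532 is not perfect (1156 ≠ 1532)


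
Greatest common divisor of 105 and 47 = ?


105 = 2 * 47 + 11
47 = 4 * 11 + 3
11 = 3 * 3 + 2
3 = 1 * 2 + 1
2 = 2 * 1 + 0
GCD = 1


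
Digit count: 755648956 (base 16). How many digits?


755648956 in base 16 = 2D0A49BC
Number of digits = 8

8 digits (base 16)


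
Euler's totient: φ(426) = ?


426 = 2 × 3 × 71
Prime factors: 2, 3, 71
φ(426) = 426 × (1-1/2) × (1-1/3) × (1-1/71)
= 426 × 1/2 × 2/3 × 70/71 = 140

φ(426) = 140


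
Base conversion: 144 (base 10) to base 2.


144 (base 10) = 144 (decimal)
144 (decimal) = 10010000 (base 2)


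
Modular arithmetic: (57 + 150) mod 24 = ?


57 + 150 = 207
207 mod 24 = 15


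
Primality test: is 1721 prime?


Check divisors up to sqrt(1721) = 41.4849
No divisors found.
1721 is prime.

Yes, 1721 is prime


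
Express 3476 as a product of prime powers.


3476 / 2 = 1738
1738 / 2 = 869
869 / 11 = 79
79 / 79 = 1
3476 = 2^2 × 11 × 79


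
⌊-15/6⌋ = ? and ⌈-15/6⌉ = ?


-15/6 = -2.5000
floor = -3
ceil = -2

floor = -3, ceil = -2


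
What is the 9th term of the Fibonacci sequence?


Sequence: 1, 1, 2, 3, 5, 8, 13, 21, 34
F(9) = 34


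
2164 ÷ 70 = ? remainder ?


2164 = 70 * 30 + 64
Check: 2100 + 64 = 2164

q = 30, r = 64


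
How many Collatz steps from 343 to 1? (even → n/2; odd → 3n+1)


343 → 1030 → 515 → 1546 → 773 → 2320 → 1160 → 580 → 290 → 145 → 436 → 218 → 109 → 328 → 164 → 82 → 41 → 124 → 62 → 31 → 94 → 47 → 142 → 71 → 214 → 107 → 322 → 161 → 484 → 242 → 121 → 364 → 182 → 91 → 274 → 137 → 412 → 206 → 103 → 310 → 155 → 466 → 233 → 700 → 350 → 175 → 526 → 263 → 790 → 395 → 1186 → 593 → 1780 → 890 → 445 → 1336 → 668 → 334 → 167 → 502 → 251 → 754 → 377 → 1132 → 566 → 283 → 850 → 425 → 1276 → 638 → 319 → 958 → 479 → 1438 → 719 → 2158 → 1079 → 3238 → 1619 → 4858 → 2429 → 7288 → 3644 → 1822 → 911 → 2734 → 1367 → 4102 → 2051 → 6154 → 3077 → 9232 → 4616 → 2308 → 1154 → 577 → 1732 → 866 → 433 → 1300 → 650 → 325 → 976 → 488 → 244 → 122 → 61 → 184 → 92 → 46 → 23 → 70 → 35 → 106 → 53 → 160 → 80 → 40 → 20 → 10 → 5 → 16 → 8 → 4 → 2 → 1
Total steps = 125

125 steps


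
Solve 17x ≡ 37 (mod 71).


GCD(17, 71) = 1, unique solution
a^(-1) mod 71 = 46
x = 46 * 37 mod 71 = 69

x ≡ 69 (mod 71)


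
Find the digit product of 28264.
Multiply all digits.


2 × 8 × 2 × 6 × 4 = 768


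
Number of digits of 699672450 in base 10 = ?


699672450 has 9 digits in base 10
floor(log10(699672450)) + 1 = floor(8.8449) + 1 = 9

9 digits (base 10)


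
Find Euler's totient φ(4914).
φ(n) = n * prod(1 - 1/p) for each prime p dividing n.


4914 = 2 × 3^3 × 7 × 13
Prime factors: 2, 3, 7, 13
φ(4914) = 4914 × (1-1/2) × (1-1/3) × (1-1/7) × (1-1/13)
= 4914 × 1/2 × 2/3 × 6/7 × 12/13 = 1296

φ(4914) = 1296


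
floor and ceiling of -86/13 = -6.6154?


-86/13 = -6.6154
floor = -7
ceil = -6

floor = -7, ceil = -6


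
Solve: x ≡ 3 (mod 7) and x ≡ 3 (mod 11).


M = 7*11 = 77
M1 = M/7 = 11, M2 = M/11 = 7
M1^(-1) mod 7 = 2, M2^(-1) mod 11 = 8
x = 3*11*2 + 3*7*8 = 234
234 mod 77 = 3
Check: 3 mod 7 = 3 ✓, 3 mod 11 = 3 ✓

x ≡ 3 (mod 77)


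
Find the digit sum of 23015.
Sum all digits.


2 + 3 + 0 + 1 + 5 = 11


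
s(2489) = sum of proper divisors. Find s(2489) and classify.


Proper divisors: 1, 19, 131
Sum = 1 + 19 + 131 = 151
151 < 2489 → deficient

s(2489) = 151 (deficient)


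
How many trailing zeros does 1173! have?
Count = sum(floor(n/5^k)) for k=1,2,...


floor(1173/5) = 234
floor(1173/25) = 46
floor(1173/125) = 9
floor(1173/625) = 1
Total = 290

290 trailing zeros


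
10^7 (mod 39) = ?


10^1 mod 39 = 10
10^2 mod 39 = 22
10^3 mod 39 = 25
10^4 mod 39 = 16
10^5 mod 39 = 4
10^6 mod 39 = 1
10^7 mod 39 = 10


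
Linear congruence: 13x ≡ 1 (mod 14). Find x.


GCD(13, 14) = 1, unique solution
a^(-1) mod 14 = 13
x = 13 * 1 mod 14 = 13

x ≡ 13 (mod 14)


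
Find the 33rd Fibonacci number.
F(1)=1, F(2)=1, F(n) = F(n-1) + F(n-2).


Sequence: 1, 1, 2, 3, 5, 8, 13, 21, 34, 55, 89, 144, 233, 377, 610, 987, 1597, 2584, 4181, 6765, 10946, 17711, 28657, 46368, 75025, 121393, 196418, 317811, 514229, 832040, 1346269, 2178309, 3524578
F(33) = 3524578


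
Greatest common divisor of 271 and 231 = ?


271 = 1 * 231 + 40
231 = 5 * 40 + 31
40 = 1 * 31 + 9
31 = 3 * 9 + 4
9 = 2 * 4 + 1
4 = 4 * 1 + 0
GCD = 1


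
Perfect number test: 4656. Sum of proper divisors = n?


Proper divisors of 4656: 1, 2, 3, 4, 6, 8, 12, 16, 24, 48, 97, 194, 291, 388, 582, 776, 1164, 1552, 2328
Sum = 1 + 2 + 3 + 4 + 6 + 8 + 12 + 16 + 24 + 48 + 97 + 194 + 291 + 388 + 582 + 776 + 1164 + 1552 + 2328 = 7496

No, 4656 is not perfect (7496 ≠ 4656)


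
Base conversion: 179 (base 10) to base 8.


179 (base 10) = 179 (decimal)
179 (decimal) = 263 (base 8)


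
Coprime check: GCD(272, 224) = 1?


Euclidean algorithm:
272 = 1 * 224 + 48
224 = 4 * 48 + 32
48 = 1 * 32 + 16
32 = 2 * 16 + 0
GCD(272, 224) = 16

No, not coprime (GCD = 16)


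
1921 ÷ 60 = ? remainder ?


1921 = 60 * 32 + 1
Check: 1920 + 1 = 1921

q = 32, r = 1


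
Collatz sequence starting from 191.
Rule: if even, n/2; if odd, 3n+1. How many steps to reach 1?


191 → 574 → 287 → 862 → 431 → 1294 → 647 → 1942 → 971 → 2914 → 1457 → 4372 → 2186 → 1093 → 3280 → 1640 → 820 → 410 → 205 → 616 → 308 → 154 → 77 → 232 → 116 → 58 → 29 → 88 → 44 → 22 → 11 → 34 → 17 → 52 → 26 → 13 → 40 → 20 → 10 → 5 → 16 → 8 → 4 → 2 → 1
Total steps = 44

44 steps


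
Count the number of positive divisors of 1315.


1315 = 5^1 × 263^1
d(1315) = (1+1) × (1+1) = 4

4 divisors


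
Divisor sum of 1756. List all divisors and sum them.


Divisors of 1756: 1, 2, 4, 439, 878, 1756
Sum = 1 + 2 + 4 + 439 + 878 + 1756 = 3080

σ(1756) = 3080


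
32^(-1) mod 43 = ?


Use the extended Euclidean algorithm on (43, 32); each row r = 43*s + 32*t:
r=43, s=1, t=0
r=32, s=0, t=1
q=1: r=11, s=1, t=-1   [43*(1) + 32*(-1) = 11]
q=2: r=10, s=-2, t=3   [43*(-2) + 32*(3) = 10]
q=1: r=1, s=3, t=-4   [43*(3) + 32*(-4) = 1]
q=10: r=0, s=-32, t=43   [43*(-32) + 32*(43) = 0]
GCD = 1 with t = -4, so 32*(-4) ≡ 1 (mod 43)
Inverse = -4 mod 43 = 39
Check: 32 * 39 = 1248 ≡ 1 (mod 43)

32^(-1) ≡ 39 (mod 43)


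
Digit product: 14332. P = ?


1 × 4 × 3 × 3 × 2 = 72


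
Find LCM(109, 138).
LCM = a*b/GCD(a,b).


GCD(109, 138) = 1
LCM = 109*138/1 = 15042/1 = 15042

LCM = 15042


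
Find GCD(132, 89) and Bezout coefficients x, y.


Tabular extended Euclidean (each row: r = 132*s + 89*t):
r=132, s=1, t=0
r=89, s=0, t=1
q=1: r=43, s=1, t=-1   [132*(1) + 89*(-1) = 43]
q=2: r=3, s=-2, t=3   [132*(-2) + 89*(3) = 3]
q=14: r=1, s=29, t=-43   [132*(29) + 89*(-43) = 1]
q=3: r=0, s=-89, t=132   [132*(-89) + 89*(132) = 0]
GCD = 1; from the row with r=1: x=29, y=-43
Check: 132*(29) + 89*(-43) = 3828 - 3827 = 1

GCD = 1, x = 29, y = -43


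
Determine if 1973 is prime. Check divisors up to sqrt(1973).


Check divisors up to sqrt(1973) = 44.4185
No divisors found.
1973 is prime.

Yes, 1973 is prime


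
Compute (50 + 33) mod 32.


50 + 33 = 83
83 mod 32 = 19


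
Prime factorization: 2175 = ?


2175 / 3 = 725
725 / 5 = 145
145 / 5 = 29
29 / 29 = 1
2175 = 3 × 5^2 × 29


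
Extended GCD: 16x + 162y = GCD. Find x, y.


Tabular extended Euclidean (each row: r = 16*s + 162*t):
r=16, s=1, t=0
r=162, s=0, t=1
q=0: r=16, s=1, t=0   [16*(1) + 162*(0) = 16]
q=10: r=2, s=-10, t=1   [16*(-10) + 162*(1) = 2]
q=8: r=0, s=81, t=-8   [16*(81) + 162*(-8) = 0]
GCD = 2; from the row with r=2: x=-10, y=1
Check: 16*(-10) + 162*(1) = -160 + 162 = 2

GCD = 2, x = -10, y = 1


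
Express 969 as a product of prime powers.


969 / 3 = 323
323 / 17 = 19
19 / 19 = 1
969 = 3 × 17 × 19


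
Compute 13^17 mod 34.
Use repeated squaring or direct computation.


13^1 mod 34 = 13
13^2 mod 34 = 33
13^3 mod 34 = 21
13^4 mod 34 = 1
13^5 mod 34 = 13
13^6 mod 34 = 33
13^7 mod 34 = 21
13^8 mod 34 = 1
13^9 mod 34 = 13
13^10 mod 34 = 33
13^11 mod 34 = 21
13^12 mod 34 = 1
13^13 mod 34 = 13
13^14 mod 34 = 33
13^15 mod 34 = 21
13^16 mod 34 = 1
13^17 mod 34 = 13


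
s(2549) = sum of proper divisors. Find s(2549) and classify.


Proper divisors: 1
Sum = 1 = 1
1 < 2549 → deficient

s(2549) = 1 (deficient)


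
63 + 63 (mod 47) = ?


63 + 63 = 126
126 mod 47 = 32


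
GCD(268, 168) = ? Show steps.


268 = 1 * 168 + 100
168 = 1 * 100 + 68
100 = 1 * 68 + 32
68 = 2 * 32 + 4
32 = 8 * 4 + 0
GCD = 4


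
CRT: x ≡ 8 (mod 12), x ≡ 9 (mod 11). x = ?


M = 12*11 = 132
M1 = M/12 = 11, M2 = M/11 = 12
M1^(-1) mod 12 = 11, M2^(-1) mod 11 = 1
x = 8*11*11 + 9*12*1 = 1076
1076 mod 132 = 20
Check: 20 mod 12 = 8 ✓, 20 mod 11 = 9 ✓

x ≡ 20 (mod 132)


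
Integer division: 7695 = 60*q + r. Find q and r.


7695 = 60 * 128 + 15
Check: 7680 + 15 = 7695

q = 128, r = 15


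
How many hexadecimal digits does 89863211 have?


89863211 in base 16 = 55B342B
Number of digits = 7

7 digits (base 16)


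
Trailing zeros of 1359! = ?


floor(1359/5) = 271
floor(1359/25) = 54
floor(1359/125) = 10
floor(1359/625) = 2
Total = 337

337 trailing zeros


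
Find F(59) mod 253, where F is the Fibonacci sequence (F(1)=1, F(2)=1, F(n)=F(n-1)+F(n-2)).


F(k) mod 253 for k=1..59:
1, 1, 2, 3, 5, 8, 13, 21, 34, 55, 89, 144, 233, 124, 104, 228, 79, 54, 133, 187, 67, 1, 68, 69, 137, 206, 90, 43, 133, 176, 56, 232, 35, 14, 49, 63, 112, 175, 34, 209, 243, 199, 189, 135, 71, 206, 24, 230, 1, 231, 232, 210, 189, 146, 82, 228, 57, 32, 89
F(59) mod 253 = 89


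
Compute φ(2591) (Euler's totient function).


2591 = 2591
Prime factors: 2591
φ(2591) = 2591 × (1-1/2591)
= 2591 × 2590/2591 = 2590

φ(2591) = 2590


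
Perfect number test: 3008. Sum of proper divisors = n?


Proper divisors of 3008: 1, 2, 4, 8, 16, 32, 47, 64, 94, 188, 376, 752, 1504
Sum = 1 + 2 + 4 + 8 + 16 + 32 + 47 + 64 + 94 + 188 + 376 + 752 + 1504 = 3088

No, 3008 is not perfect (3088 ≠ 3008)


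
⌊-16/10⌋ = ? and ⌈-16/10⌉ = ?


-16/10 = -1.6000
floor = -2
ceil = -1

floor = -2, ceil = -1


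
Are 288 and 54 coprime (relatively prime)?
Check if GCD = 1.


Euclidean algorithm:
288 = 5 * 54 + 18
54 = 3 * 18 + 0
GCD(288, 54) = 18

No, not coprime (GCD = 18)


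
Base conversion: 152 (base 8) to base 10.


152 (base 8) = 106 (decimal)
106 (decimal) = 106 (base 10)


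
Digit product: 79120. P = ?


7 × 9 × 1 × 2 × 0 = 0


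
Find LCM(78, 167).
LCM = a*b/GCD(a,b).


GCD(78, 167) = 1
LCM = 78*167/1 = 13026/1 = 13026

LCM = 13026


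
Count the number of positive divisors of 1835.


1835 = 5^1 × 367^1
d(1835) = (1+1) × (1+1) = 4

4 divisors


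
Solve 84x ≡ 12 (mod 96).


GCD(84, 96) = 12 divides 12
Divide: 7x ≡ 1 (mod 8)
x ≡ 7 (mod 8)


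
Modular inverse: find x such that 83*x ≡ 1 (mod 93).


Use the extended Euclidean algorithm on (93, 83); each row r = 93*s + 83*t:
r=93, s=1, t=0
r=83, s=0, t=1
q=1: r=10, s=1, t=-1   [93*(1) + 83*(-1) = 10]
q=8: r=3, s=-8, t=9   [93*(-8) + 83*(9) = 3]
q=3: r=1, s=25, t=-28   [93*(25) + 83*(-28) = 1]
q=3: r=0, s=-83, t=93   [93*(-83) + 83*(93) = 0]
GCD = 1 with t = -28, so 83*(-28) ≡ 1 (mod 93)
Inverse = -28 mod 93 = 65
Check: 83 * 65 = 5395 ≡ 1 (mod 93)

83^(-1) ≡ 65 (mod 93)


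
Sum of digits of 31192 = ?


3 + 1 + 1 + 9 + 2 = 16


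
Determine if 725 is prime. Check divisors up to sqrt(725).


725 / 5 = 145 (exact division)
725 is NOT prime.

No, 725 is not prime


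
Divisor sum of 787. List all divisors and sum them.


Divisors of 787: 1, 787
Sum = 1 + 787 = 788

σ(787) = 788


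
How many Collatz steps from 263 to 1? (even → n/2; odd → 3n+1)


263 → 790 → 395 → 1186 → 593 → 1780 → 890 → 445 → 1336 → 668 → 334 → 167 → 502 → 251 → 754 → 377 → 1132 → 566 → 283 → 850 → 425 → 1276 → 638 → 319 → 958 → 479 → 1438 → 719 → 2158 → 1079 → 3238 → 1619 → 4858 → 2429 → 7288 → 3644 → 1822 → 911 → 2734 → 1367 → 4102 → 2051 → 6154 → 3077 → 9232 → 4616 → 2308 → 1154 → 577 → 1732 → 866 → 433 → 1300 → 650 → 325 → 976 → 488 → 244 → 122 → 61 → 184 → 92 → 46 → 23 → 70 → 35 → 106 → 53 → 160 → 80 → 40 → 20 → 10 → 5 → 16 → 8 → 4 → 2 → 1
Total steps = 78

78 steps


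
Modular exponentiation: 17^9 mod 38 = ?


17^1 mod 38 = 17
17^2 mod 38 = 23
17^3 mod 38 = 11
17^4 mod 38 = 35
17^5 mod 38 = 25
17^6 mod 38 = 7
17^7 mod 38 = 5
17^8 mod 38 = 9
17^9 mod 38 = 1
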